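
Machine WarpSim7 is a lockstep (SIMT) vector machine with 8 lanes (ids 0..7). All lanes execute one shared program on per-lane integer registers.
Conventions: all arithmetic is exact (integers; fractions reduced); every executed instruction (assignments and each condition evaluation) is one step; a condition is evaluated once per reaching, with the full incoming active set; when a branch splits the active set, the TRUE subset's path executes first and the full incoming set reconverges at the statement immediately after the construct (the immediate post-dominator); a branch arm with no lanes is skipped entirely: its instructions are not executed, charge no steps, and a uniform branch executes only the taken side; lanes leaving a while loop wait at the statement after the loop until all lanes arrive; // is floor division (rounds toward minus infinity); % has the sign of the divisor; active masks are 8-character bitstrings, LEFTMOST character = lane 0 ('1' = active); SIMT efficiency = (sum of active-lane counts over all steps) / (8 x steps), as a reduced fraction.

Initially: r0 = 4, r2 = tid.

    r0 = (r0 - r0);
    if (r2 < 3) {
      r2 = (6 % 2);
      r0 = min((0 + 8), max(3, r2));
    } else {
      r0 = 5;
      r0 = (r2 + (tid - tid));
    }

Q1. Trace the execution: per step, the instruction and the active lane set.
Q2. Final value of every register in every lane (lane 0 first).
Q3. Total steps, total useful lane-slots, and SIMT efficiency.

step 0: r0 <- (r0 - r0)              11111111
step 1: eval (r2 < 3)                11111111
step 2: r2 <- (6 % 2)                11100000
step 3: r0 <- min((0 + 8), max(3, r2)) 11100000
step 4: r0 <- 5                      00011111
step 5: r0 <- (r2 + (tid - tid))     00011111

Answer: 6 steps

r0: 3,3,3,3,4,5,6,7
r2: 0,0,0,3,4,5,6,7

steps = 6; useful = 32; efficiency = 32/48 = 2/3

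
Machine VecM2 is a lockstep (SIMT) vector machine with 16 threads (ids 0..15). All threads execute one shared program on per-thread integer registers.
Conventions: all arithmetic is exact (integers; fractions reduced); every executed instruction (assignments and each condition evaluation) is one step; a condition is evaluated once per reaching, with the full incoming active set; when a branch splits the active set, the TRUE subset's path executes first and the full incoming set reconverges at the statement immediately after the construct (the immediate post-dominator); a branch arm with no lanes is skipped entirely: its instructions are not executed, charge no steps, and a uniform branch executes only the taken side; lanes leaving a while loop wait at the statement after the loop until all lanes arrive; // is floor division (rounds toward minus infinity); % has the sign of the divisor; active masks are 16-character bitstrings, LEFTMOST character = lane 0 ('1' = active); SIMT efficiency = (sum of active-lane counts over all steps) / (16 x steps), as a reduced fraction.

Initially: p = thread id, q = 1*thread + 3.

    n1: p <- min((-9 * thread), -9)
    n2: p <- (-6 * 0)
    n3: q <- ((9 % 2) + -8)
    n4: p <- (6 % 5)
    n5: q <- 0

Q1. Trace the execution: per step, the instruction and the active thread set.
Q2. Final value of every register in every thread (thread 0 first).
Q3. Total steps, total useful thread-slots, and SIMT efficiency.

step 0: p <- min((-9 * thread), -9)  1111111111111111
step 1: p <- (-6 * 0)                1111111111111111
step 2: q <- ((9 % 2) + -8)          1111111111111111
step 3: p <- (6 % 5)                 1111111111111111
step 4: q <- 0                       1111111111111111

Answer: 5 steps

p: 1,1,1,1,1,1,1,1,1,1,1,1,1,1,1,1
q: 0,0,0,0,0,0,0,0,0,0,0,0,0,0,0,0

steps = 5; useful = 80; efficiency = 80/80 = 1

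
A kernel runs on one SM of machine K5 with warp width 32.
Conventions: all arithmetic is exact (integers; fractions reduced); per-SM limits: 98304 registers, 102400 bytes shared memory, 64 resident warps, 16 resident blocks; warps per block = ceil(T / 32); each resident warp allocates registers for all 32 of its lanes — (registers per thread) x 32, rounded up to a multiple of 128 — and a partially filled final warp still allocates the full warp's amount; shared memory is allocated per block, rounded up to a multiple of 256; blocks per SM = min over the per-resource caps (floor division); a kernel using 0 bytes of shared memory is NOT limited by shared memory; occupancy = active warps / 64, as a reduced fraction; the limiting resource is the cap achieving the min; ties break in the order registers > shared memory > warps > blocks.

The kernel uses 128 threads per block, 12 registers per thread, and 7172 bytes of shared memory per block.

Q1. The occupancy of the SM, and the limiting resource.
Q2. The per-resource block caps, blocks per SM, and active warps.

Answer: occupancy 13/16, limited by shared memory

registers: 64 blocks
shared memory: 13 blocks
warps: 16 blocks
blocks: 16 blocks

Answer: 13 blocks, 52 active warps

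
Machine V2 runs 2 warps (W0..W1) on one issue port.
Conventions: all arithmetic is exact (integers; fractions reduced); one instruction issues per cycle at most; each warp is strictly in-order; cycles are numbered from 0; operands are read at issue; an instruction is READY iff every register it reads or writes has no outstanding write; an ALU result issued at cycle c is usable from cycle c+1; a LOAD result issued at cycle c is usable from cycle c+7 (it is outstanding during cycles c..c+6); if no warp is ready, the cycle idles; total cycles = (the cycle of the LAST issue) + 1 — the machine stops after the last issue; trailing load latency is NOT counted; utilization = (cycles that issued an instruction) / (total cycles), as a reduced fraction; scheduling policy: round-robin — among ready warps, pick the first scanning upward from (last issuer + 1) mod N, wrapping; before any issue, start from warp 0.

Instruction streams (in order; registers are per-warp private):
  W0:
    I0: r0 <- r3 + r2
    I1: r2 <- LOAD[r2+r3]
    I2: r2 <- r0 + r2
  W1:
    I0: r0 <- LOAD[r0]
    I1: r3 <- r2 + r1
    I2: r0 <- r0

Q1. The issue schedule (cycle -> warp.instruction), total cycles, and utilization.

cycle 0: W0.I0
cycle 1: W1.I0
cycle 2: W0.I1
cycle 3: W1.I1
cycle 4: idle
cycle 5: idle
cycle 6: idle
cycle 7: idle
cycle 8: W1.I2
cycle 9: W0.I2

Answer: 10 cycles, utilization 3/5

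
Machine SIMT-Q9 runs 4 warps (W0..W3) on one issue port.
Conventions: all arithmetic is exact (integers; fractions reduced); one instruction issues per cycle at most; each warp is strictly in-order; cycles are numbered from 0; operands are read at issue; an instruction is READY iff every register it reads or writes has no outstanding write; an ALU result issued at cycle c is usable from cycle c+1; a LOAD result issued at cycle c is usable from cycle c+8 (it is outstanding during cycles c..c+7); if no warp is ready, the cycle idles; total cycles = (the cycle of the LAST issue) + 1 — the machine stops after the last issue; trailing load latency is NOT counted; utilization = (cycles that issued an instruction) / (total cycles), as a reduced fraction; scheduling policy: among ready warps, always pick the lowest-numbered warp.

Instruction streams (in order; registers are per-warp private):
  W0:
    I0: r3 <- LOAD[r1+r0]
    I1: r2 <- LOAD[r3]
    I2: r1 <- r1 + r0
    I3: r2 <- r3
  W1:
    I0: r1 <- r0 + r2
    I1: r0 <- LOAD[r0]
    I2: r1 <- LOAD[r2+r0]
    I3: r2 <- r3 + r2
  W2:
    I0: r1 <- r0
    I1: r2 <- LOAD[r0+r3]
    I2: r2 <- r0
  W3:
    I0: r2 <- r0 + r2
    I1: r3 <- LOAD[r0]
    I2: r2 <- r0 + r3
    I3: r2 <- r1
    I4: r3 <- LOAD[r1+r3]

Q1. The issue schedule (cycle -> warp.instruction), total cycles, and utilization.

cycle 0: W0.I0
cycle 1: W1.I0
cycle 2: W1.I1
cycle 3: W2.I0
cycle 4: W2.I1
cycle 5: W3.I0
cycle 6: W3.I1
cycle 7: idle
cycle 8: W0.I1
cycle 9: W0.I2
cycle 10: W1.I2
cycle 11: W1.I3
cycle 12: W2.I2
cycle 13: idle
cycle 14: W3.I2
cycle 15: W3.I3
cycle 16: W0.I3
cycle 17: W3.I4

Answer: 18 cycles, utilization 8/9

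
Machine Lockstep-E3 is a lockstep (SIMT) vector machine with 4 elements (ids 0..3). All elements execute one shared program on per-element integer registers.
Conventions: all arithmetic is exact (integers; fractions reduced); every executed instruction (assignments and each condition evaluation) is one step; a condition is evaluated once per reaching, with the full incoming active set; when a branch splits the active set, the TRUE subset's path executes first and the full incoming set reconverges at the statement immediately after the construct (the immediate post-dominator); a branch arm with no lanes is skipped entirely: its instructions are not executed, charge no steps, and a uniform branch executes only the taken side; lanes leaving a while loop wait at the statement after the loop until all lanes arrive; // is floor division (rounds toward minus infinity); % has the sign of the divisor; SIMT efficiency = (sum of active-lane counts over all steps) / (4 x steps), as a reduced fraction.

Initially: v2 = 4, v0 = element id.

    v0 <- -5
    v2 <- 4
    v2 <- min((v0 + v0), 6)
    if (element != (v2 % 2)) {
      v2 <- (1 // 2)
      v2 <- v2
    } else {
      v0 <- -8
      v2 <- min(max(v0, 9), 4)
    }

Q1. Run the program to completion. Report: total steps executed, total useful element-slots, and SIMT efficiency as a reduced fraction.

Answer: 8 steps, 24 useful, 3/4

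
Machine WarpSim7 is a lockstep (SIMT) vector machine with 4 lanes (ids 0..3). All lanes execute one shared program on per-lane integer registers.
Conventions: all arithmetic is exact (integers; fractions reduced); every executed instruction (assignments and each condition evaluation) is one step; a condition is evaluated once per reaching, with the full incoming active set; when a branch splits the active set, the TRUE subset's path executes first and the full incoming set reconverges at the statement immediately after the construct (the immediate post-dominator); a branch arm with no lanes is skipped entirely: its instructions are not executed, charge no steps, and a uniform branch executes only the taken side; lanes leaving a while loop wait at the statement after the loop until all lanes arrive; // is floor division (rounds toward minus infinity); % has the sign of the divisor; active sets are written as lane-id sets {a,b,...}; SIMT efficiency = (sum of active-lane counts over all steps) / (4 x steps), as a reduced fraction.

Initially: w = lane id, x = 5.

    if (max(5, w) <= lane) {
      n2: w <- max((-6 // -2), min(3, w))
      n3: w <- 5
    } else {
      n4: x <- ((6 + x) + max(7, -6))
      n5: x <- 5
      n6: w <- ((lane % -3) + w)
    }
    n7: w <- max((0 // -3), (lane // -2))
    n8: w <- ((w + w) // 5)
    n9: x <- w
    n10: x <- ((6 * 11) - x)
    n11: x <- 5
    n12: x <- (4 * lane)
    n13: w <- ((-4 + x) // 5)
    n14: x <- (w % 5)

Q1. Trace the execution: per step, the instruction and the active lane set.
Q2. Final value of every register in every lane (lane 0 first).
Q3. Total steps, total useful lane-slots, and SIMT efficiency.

step 0: eval (max(5, w) <= lane)     {0,1,2,3}
step 1: x <- ((6 + x) + max(7, -6))  {0,1,2,3}
step 2: x <- 5                       {0,1,2,3}
step 3: w <- ((lane % -3) + w)       {0,1,2,3}
step 4: w <- max((0 // -3), (lane // -2)) {0,1,2,3}
step 5: w <- ((w + w) // 5)          {0,1,2,3}
step 6: x <- w                       {0,1,2,3}
step 7: x <- ((6 * 11) - x)          {0,1,2,3}
step 8: x <- 5                       {0,1,2,3}
step 9: x <- (4 * lane)              {0,1,2,3}
step 10: w <- ((-4 + x) // 5)         {0,1,2,3}
step 11: x <- (w % 5)                 {0,1,2,3}

Answer: 12 steps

w: -1,0,0,1
x: 4,0,0,1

steps = 12; useful = 48; efficiency = 48/48 = 1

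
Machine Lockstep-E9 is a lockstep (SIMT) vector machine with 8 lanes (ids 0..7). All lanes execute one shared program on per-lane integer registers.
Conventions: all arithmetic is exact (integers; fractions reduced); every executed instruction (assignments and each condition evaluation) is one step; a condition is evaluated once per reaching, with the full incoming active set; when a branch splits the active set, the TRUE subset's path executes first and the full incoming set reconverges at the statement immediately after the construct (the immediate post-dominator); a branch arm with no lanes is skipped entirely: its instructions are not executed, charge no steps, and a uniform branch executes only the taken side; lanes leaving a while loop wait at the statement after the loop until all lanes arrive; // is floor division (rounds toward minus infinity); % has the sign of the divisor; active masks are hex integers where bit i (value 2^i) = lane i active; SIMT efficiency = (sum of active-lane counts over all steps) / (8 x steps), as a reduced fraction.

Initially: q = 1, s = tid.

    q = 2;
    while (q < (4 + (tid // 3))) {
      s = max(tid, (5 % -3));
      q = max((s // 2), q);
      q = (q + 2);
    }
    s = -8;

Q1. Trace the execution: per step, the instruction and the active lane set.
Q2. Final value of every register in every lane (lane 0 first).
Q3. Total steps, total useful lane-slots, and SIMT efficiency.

step 0: q <- 2                       0xff
step 1: eval (q < (4 + (tid // 3)))  0xff
step 2: s <- max(tid, (5 % -3))      0xff
step 3: q <- max((s // 2), q)        0xff
step 4: q <- (q + 2)                 0xff
step 5: eval (q < (4 + (tid // 3)))  0xff
step 6: s <- max(tid, (5 % -3))      0xf8
step 7: q <- max((s // 2), q)        0xf8
step 8: q <- (q + 2)                 0xf8
step 9: eval (q < (4 + (tid // 3)))  0xf8
step 10: s <- -8                      0xff

Answer: 11 steps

q: 4,4,4,6,6,6,7,7
s: -8,-8,-8,-8,-8,-8,-8,-8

steps = 11; useful = 76; efficiency = 76/88 = 19/22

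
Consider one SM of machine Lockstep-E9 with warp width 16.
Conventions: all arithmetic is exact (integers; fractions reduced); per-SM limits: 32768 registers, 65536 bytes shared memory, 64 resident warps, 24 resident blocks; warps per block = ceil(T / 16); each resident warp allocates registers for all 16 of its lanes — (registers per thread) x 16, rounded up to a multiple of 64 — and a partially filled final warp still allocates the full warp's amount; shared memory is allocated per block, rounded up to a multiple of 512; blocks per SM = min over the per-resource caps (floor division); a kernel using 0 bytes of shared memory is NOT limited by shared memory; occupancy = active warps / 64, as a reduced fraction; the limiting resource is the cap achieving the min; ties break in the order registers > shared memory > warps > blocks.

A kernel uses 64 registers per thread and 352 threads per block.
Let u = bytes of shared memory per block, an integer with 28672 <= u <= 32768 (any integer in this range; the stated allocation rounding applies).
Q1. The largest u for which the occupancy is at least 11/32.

Answer: u = 32768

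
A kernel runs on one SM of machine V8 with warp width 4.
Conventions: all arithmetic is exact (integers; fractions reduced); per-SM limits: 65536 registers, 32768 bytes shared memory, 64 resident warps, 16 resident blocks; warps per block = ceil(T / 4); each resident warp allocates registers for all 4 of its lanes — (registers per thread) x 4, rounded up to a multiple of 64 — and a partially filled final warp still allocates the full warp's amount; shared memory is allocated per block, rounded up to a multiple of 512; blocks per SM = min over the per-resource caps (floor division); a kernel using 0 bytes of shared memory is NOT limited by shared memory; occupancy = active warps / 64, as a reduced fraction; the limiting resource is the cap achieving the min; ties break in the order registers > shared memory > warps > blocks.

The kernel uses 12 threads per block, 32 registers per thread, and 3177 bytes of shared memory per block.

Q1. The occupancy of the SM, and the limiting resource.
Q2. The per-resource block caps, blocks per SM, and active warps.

Answer: occupancy 27/64, limited by shared memory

registers: 170 blocks
shared memory: 9 blocks
warps: 21 blocks
blocks: 16 blocks

Answer: 9 blocks, 27 active warps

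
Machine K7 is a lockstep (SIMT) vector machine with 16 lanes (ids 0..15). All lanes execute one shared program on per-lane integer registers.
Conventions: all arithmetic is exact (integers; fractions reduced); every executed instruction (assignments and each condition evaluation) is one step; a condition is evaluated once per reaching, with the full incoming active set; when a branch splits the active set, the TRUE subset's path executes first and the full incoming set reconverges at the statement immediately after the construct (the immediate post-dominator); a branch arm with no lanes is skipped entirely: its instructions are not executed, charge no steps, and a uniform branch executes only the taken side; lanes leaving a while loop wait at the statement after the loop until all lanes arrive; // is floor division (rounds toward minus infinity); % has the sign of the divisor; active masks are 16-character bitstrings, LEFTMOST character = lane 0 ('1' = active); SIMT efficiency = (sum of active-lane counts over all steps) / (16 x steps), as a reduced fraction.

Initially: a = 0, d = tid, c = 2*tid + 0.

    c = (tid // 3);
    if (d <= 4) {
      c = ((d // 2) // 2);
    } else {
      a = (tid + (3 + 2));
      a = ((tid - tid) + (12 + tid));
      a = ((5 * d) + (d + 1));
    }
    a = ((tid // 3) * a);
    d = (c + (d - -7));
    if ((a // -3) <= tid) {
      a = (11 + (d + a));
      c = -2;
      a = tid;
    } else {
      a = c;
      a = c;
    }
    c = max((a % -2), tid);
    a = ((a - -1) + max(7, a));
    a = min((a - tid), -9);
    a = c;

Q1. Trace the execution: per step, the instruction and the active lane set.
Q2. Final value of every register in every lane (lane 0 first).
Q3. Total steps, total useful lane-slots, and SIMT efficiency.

step 0: c <- (tid // 3)              1111111111111111
step 1: eval (d <= 4)                1111111111111111
step 2: c <- ((d // 2) // 2)         1111100000000000
step 3: a <- (tid + (3 + 2))         0000011111111111
step 4: a <- ((tid - tid) + (12 + tid)) 0000011111111111
step 5: a <- ((5 * d) + (d + 1))     0000011111111111
step 6: a <- ((tid // 3) * a)        1111111111111111
step 7: d <- (c + (d - -7))          1111111111111111
step 8: eval ((a // -3) <= tid)      1111111111111111
step 9: a <- (11 + (d + a))          1111111111111111
step 10: c <- -2                      1111111111111111
step 11: a <- tid                     1111111111111111
step 12: c <- max((a % -2), tid)      1111111111111111
step 13: a <- ((a - -1) + max(7, a))  1111111111111111
step 14: a <- min((a - tid), -9)      1111111111111111
step 15: a <- c                       1111111111111111

Answer: 16 steps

a: 0,1,2,3,4,5,6,7,8,9,10,11,12,13,14,15
d: 7,8,9,10,12,13,15,16,17,19,20,21,23,24,25,27
c: 0,1,2,3,4,5,6,7,8,9,10,11,12,13,14,15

steps = 16; useful = 230; efficiency = 230/256 = 115/128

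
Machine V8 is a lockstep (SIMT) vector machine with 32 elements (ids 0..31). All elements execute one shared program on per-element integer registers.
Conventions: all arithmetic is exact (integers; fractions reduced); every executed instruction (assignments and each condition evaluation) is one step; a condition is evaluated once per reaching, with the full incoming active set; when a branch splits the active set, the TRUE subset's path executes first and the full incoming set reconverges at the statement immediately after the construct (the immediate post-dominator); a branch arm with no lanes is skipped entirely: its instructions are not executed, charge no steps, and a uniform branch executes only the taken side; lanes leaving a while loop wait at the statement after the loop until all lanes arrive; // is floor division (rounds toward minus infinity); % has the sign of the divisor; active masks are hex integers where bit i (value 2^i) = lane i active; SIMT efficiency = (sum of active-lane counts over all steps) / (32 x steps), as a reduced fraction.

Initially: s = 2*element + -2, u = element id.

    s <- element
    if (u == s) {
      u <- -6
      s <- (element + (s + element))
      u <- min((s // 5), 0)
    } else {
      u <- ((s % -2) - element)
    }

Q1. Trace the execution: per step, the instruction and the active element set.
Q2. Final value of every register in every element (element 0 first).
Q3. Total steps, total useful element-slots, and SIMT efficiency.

step 0: s <- element                 0xffffffff
step 1: eval (u == s)                0xffffffff
step 2: u <- -6                      0xffffffff
step 3: s <- (element + (s + element)) 0xffffffff
step 4: u <- min((s // 5), 0)        0xffffffff

Answer: 5 steps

s: 0,3,6,9,12,15,18,21,24,27,30,33,36,39,42,45,48,51,54,57,60,63,66,69,72,75,78,81,84,87,90,93
u: 0,0,0,0,0,0,0,0,0,0,0,0,0,0,0,0,0,0,0,0,0,0,0,0,0,0,0,0,0,0,0,0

steps = 5; useful = 160; efficiency = 160/160 = 1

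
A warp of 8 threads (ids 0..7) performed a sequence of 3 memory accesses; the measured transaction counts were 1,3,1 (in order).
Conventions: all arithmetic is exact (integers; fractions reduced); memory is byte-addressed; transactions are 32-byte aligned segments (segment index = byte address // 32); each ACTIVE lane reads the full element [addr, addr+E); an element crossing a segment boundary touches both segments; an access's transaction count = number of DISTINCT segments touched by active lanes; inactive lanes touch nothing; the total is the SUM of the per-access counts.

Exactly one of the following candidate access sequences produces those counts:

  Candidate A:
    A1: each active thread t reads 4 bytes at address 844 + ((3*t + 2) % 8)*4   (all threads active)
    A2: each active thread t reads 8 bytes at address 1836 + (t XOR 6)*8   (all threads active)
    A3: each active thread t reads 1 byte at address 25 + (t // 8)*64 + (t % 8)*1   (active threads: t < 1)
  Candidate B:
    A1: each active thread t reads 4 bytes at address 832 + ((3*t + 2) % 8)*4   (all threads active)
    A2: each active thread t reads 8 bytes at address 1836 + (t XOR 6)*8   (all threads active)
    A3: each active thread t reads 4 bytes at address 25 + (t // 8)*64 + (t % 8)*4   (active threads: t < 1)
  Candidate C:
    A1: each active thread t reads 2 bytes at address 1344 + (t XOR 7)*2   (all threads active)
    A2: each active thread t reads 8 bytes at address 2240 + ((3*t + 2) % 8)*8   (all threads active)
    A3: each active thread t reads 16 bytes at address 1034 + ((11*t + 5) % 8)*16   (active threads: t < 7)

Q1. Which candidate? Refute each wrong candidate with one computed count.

A: A1 gives 2 transactions, not 1
C: A2 gives 2 transactions, not 3
B: all counts match (1,3,1)

Answer: B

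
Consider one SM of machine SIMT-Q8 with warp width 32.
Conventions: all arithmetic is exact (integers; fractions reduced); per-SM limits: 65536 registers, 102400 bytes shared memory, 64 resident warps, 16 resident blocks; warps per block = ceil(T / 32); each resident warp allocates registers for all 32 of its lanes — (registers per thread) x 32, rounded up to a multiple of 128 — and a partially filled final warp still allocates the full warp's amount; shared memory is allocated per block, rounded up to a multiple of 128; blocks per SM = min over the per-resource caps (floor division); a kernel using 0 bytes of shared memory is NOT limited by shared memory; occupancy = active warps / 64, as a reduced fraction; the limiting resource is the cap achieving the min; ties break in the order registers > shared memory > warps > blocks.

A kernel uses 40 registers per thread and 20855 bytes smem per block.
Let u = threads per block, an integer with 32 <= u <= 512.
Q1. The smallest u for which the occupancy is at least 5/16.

Answer: u = 129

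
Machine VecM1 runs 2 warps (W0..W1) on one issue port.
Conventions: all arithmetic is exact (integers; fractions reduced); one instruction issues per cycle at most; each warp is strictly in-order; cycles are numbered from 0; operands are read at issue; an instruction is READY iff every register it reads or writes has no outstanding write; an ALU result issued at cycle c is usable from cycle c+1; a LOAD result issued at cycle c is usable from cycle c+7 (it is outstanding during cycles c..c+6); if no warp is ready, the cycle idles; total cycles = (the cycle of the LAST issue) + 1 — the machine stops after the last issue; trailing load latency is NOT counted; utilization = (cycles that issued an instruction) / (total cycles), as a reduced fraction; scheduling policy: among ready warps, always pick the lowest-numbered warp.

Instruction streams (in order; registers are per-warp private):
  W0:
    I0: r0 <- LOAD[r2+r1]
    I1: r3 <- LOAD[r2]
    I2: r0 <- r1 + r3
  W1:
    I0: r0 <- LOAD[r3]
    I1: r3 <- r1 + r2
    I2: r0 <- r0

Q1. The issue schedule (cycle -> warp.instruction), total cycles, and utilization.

cycle 0: W0.I0
cycle 1: W0.I1
cycle 2: W1.I0
cycle 3: W1.I1
cycle 4: idle
cycle 5: idle
cycle 6: idle
cycle 7: idle
cycle 8: W0.I2
cycle 9: W1.I2

Answer: 10 cycles, utilization 3/5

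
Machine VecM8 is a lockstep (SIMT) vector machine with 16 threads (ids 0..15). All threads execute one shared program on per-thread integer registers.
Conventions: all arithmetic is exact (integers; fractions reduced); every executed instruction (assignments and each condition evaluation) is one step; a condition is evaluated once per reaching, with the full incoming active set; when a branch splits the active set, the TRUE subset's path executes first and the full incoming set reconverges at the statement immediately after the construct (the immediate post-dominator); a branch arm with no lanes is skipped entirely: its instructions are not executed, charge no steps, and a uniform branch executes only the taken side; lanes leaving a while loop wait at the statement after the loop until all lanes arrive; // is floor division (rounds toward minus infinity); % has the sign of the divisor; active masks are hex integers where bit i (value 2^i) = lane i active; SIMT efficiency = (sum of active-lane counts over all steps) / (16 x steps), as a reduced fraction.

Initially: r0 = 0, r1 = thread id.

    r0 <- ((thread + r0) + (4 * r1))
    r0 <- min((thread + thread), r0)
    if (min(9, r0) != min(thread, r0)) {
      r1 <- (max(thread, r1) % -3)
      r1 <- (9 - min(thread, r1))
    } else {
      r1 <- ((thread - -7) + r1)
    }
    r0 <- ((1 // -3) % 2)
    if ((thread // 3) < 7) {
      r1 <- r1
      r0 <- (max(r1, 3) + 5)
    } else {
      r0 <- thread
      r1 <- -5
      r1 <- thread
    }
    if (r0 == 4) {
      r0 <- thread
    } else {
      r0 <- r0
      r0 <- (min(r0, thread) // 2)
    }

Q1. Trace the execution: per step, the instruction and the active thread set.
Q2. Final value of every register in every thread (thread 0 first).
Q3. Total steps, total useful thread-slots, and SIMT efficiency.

step 0: r0 <- ((thread + r0) + (4 * r1)) 0xffff
step 1: r0 <- min((thread + thread), r0) 0xffff
step 2: eval (min(9, r0) != min(thread, r0)) 0xffff
step 3: r1 <- (max(thread, r1) % -3) 0xfdfe
step 4: r1 <- (9 - min(thread, r1))  0xfdfe
step 5: r1 <- ((thread - -7) + r1)   0x0201
step 6: r0 <- ((1 // -3) % 2)        0xffff
step 7: eval ((thread // 3) < 7)     0xffff
step 8: r1 <- r1                     0xffff
step 9: r0 <- (max(r1, 3) + 5)       0xffff
step 10: eval (r0 == 4)               0xffff
step 11: r0 <- r0                     0xffff
step 12: r0 <- (min(r0, thread) // 2) 0xffff

Answer: 13 steps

r0: 0,0,1,1,2,2,3,3,4,4,5,5,6,6,7,7
r1: 7,11,10,9,11,10,9,11,10,25,11,10,9,11,10,9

steps = 13; useful = 190; efficiency = 190/208 = 95/104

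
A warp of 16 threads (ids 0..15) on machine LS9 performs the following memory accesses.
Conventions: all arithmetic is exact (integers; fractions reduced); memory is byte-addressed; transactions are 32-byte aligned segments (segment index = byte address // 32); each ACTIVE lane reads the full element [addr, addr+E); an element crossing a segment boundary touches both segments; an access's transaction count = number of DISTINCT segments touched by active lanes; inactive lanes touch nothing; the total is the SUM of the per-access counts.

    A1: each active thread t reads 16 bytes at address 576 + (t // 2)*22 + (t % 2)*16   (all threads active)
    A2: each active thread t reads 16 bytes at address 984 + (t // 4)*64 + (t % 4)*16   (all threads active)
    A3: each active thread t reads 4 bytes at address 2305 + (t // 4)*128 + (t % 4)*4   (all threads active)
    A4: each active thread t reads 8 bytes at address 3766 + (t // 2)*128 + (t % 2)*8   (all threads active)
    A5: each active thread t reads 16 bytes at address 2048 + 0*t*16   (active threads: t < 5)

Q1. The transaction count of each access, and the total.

A1: 6 transactions
A2: 9 transactions
A3: 4 transactions
A4: 16 transactions
A5: 1 transaction

Answer: 6,9,4,16,1; total 36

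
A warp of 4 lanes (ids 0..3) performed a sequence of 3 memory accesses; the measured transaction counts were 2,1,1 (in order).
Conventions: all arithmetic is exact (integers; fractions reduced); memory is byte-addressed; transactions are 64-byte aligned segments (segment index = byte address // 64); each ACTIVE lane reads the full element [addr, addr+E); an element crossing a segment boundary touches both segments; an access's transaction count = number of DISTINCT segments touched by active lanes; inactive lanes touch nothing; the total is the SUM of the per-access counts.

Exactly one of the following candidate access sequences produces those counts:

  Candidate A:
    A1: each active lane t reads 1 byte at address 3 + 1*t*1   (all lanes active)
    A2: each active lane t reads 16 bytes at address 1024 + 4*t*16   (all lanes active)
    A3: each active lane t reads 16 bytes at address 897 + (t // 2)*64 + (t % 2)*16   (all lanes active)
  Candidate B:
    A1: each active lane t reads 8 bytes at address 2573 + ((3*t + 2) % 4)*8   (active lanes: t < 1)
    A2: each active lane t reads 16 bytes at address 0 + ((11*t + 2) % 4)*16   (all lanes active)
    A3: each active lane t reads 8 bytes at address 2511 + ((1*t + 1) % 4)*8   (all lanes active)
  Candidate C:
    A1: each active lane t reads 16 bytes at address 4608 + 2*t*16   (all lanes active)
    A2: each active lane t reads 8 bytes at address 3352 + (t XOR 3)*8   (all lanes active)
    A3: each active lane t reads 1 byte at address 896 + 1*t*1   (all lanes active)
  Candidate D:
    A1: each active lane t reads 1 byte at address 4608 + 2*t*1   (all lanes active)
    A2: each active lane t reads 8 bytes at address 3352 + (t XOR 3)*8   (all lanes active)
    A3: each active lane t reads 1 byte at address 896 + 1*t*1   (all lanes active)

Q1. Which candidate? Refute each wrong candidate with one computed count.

A: A1 gives 1 transaction, not 2
B: A1 gives 1 transaction, not 2
D: A1 gives 1 transaction, not 2
C: all counts match (2,1,1)

Answer: C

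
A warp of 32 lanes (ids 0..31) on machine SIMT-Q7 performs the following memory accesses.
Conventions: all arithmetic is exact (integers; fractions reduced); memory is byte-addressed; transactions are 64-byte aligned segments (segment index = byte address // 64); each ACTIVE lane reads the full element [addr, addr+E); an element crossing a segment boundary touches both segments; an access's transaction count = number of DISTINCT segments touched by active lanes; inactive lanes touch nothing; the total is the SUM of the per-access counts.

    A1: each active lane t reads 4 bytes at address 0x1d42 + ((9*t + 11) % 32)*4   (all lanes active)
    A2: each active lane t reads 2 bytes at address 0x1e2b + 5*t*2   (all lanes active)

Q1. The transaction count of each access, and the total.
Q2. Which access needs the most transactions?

A1: 3 transactions
A2: 6 transactions

Answer: 3,6; total 9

Answer: A2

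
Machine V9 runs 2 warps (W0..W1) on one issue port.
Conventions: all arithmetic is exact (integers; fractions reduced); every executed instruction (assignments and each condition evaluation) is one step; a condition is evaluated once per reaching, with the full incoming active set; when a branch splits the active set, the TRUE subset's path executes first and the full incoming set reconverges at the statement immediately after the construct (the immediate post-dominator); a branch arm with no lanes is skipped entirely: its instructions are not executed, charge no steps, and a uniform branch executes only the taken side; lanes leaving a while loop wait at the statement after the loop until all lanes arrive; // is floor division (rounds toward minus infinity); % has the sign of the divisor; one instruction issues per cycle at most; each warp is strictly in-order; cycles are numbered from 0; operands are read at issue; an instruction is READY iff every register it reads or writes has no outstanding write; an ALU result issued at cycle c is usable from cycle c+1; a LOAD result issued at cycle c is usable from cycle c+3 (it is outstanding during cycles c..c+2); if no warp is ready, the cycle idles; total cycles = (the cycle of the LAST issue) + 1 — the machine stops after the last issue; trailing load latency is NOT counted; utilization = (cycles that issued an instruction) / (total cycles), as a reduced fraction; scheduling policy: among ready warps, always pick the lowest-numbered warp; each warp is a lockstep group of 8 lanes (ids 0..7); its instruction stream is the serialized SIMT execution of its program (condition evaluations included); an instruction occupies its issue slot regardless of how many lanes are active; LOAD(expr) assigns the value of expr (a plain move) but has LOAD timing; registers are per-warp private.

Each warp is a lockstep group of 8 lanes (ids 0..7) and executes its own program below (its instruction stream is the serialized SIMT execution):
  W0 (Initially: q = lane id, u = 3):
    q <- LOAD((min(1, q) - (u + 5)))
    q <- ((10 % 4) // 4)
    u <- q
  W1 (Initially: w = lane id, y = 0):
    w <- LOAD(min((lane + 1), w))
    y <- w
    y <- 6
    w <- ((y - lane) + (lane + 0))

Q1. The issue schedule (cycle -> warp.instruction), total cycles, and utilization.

cycle 0: W0.I0
cycle 1: W1.I0
cycle 2: idle
cycle 3: W0.I1
cycle 4: W0.I2
cycle 5: W1.I1
cycle 6: W1.I2
cycle 7: W1.I3

Answer: 8 cycles, utilization 7/8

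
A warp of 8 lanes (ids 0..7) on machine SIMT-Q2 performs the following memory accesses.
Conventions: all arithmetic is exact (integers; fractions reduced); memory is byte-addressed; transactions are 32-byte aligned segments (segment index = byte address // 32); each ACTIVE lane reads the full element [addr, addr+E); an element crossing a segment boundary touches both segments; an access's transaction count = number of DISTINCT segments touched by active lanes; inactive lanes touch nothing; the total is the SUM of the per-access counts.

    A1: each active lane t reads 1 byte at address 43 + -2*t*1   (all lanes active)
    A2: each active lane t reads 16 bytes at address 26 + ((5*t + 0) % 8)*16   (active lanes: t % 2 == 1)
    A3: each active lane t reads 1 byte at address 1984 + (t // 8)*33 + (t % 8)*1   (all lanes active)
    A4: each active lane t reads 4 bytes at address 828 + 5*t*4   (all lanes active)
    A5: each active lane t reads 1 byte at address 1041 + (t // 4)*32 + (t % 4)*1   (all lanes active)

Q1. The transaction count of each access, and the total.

A1: 2 transactions
A2: 4 transactions
A3: 1 transaction
A4: 6 transactions
A5: 2 transactions

Answer: 2,4,1,6,2; total 15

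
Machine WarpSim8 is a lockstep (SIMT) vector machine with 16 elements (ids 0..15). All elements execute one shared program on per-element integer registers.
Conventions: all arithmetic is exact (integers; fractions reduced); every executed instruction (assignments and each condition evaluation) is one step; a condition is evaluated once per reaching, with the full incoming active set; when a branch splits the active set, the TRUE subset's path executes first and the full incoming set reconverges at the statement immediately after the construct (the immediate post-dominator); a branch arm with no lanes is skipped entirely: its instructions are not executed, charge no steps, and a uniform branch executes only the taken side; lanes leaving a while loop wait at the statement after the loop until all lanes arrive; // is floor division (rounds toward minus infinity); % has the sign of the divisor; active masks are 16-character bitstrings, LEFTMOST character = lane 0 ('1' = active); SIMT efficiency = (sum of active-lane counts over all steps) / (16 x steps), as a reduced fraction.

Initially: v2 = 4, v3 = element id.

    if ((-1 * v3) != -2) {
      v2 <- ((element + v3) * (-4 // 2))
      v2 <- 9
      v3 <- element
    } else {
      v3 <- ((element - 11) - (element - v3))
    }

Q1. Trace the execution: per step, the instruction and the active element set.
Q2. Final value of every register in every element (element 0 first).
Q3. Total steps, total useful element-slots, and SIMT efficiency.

step 0: eval ((-1 * v3) != -2)       1111111111111111
step 1: v2 <- ((element + v3) * (-4 // 2)) 1101111111111111
step 2: v2 <- 9                      1101111111111111
step 3: v3 <- element                1101111111111111
step 4: v3 <- ((element - 11) - (element - v3)) 0010000000000000

Answer: 5 steps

v2: 9,9,4,9,9,9,9,9,9,9,9,9,9,9,9,9
v3: 0,1,-9,3,4,5,6,7,8,9,10,11,12,13,14,15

steps = 5; useful = 62; efficiency = 62/80 = 31/40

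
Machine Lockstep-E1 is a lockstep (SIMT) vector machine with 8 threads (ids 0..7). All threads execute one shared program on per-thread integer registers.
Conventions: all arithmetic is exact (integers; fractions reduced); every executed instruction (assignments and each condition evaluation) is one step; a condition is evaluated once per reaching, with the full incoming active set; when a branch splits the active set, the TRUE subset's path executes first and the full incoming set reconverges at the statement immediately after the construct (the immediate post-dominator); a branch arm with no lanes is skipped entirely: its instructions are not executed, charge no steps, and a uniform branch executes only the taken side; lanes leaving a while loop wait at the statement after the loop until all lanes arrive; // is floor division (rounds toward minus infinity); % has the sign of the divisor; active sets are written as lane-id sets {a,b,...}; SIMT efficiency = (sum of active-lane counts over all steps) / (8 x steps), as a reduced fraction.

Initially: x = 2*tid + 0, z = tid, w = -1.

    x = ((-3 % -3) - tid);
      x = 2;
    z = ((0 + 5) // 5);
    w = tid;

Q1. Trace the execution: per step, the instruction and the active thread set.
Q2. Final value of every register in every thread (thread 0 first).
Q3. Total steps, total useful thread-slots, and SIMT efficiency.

step 0: x <- ((-3 % -3) - tid)       {0,1,2,3,4,5,6,7}
step 1: x <- 2                       {0,1,2,3,4,5,6,7}
step 2: z <- ((0 + 5) // 5)          {0,1,2,3,4,5,6,7}
step 3: w <- tid                     {0,1,2,3,4,5,6,7}

Answer: 4 steps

x: 2,2,2,2,2,2,2,2
z: 1,1,1,1,1,1,1,1
w: 0,1,2,3,4,5,6,7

steps = 4; useful = 32; efficiency = 32/32 = 1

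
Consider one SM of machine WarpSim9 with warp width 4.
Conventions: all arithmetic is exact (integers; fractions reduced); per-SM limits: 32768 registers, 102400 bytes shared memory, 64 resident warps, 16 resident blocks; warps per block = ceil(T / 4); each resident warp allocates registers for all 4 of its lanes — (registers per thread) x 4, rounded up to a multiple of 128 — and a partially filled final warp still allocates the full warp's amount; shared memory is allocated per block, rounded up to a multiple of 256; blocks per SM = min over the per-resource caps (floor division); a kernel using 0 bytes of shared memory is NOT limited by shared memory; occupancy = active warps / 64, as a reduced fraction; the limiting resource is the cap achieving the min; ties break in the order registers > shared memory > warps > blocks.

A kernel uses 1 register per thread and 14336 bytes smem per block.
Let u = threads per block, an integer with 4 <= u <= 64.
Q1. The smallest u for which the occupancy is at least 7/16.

Answer: u = 13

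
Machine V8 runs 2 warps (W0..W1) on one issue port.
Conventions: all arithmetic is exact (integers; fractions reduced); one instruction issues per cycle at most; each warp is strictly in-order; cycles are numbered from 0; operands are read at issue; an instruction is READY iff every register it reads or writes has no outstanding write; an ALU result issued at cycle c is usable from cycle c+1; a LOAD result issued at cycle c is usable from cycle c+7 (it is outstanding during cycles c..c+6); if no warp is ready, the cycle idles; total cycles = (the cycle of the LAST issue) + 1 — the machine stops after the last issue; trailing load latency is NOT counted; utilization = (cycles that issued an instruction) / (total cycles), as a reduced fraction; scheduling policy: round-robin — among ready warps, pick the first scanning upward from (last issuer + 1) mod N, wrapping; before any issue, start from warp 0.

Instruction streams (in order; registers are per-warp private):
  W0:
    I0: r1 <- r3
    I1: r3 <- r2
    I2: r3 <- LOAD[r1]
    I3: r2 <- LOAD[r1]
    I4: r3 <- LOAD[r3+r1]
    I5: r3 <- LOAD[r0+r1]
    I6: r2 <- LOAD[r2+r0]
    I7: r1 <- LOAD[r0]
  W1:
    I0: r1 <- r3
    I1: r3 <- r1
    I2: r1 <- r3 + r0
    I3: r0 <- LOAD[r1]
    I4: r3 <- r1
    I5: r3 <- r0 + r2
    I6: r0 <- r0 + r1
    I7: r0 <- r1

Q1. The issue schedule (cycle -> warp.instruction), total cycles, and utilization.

cycle 0: W0.I0
cycle 1: W1.I0
cycle 2: W0.I1
cycle 3: W1.I1
cycle 4: W0.I2
cycle 5: W1.I2
cycle 6: W0.I3
cycle 7: W1.I3
cycle 8: W1.I4
cycle 9: idle
cycle 10: idle
cycle 11: W0.I4
cycle 12: idle
cycle 13: idle
cycle 14: W1.I5
cycle 15: W1.I6
cycle 16: W1.I7
cycle 17: idle
cycle 18: W0.I5
cycle 19: W0.I6
cycle 20: W0.I7

Answer: 21 cycles, utilization 16/21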